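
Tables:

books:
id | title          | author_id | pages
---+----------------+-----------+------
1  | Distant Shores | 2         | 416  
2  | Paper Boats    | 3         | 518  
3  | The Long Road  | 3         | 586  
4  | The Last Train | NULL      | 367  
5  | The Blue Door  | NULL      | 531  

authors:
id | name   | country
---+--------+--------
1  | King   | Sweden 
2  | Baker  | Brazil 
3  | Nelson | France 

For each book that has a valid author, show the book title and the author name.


INNER JOIN keeps only books rows whose author_id matches an id in authors. Walk through each book:
  - book 1 (Distant Shores): author_id=2 -> matches Baker
  - book 2 (Paper Boats): author_id=3 -> matches Nelson
  - book 3 (The Long Road): author_id=3 -> matches Nelson
  - book 4 (The Last Train): author_id=NULL, no match -> dropped
  - book 5 (The Blue Door): author_id=NULL, no match -> dropped
So 2 of 5 rows are dropped.

SQL:
SELECT a.title, b.name AS author
FROM books a
INNER JOIN authors b ON a.author_id = b.id

Result:
title          | author
---------------+-------
Distant Shores | Baker 
Paper Boats    | Nelson
The Long Road  | Nelson


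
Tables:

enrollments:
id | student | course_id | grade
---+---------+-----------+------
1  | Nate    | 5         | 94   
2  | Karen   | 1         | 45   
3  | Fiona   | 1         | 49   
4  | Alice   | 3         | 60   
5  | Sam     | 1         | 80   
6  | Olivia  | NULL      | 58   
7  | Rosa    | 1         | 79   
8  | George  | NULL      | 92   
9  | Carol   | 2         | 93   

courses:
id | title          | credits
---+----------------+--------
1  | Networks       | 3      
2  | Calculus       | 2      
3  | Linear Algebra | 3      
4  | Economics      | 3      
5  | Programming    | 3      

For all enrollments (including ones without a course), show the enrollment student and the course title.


LEFT JOIN keeps every row from enrollments (the left table); where course_id has no match in courses, the course columns become NULL. Walk through each enrollment:
  - enrollment 1 (Nate): course_id=5 -> matches Programming
  - enrollment 2 (Karen): course_id=1 -> matches Networks
  - enrollment 3 (Fiona): course_id=1 -> matches Networks
  - enrollment 4 (Alice): course_id=3 -> matches Linear Algebra
  - enrollment 5 (Sam): course_id=1 -> matches Networks
  - enrollment 6 (Olivia): course_id=NULL, no match -> kept with NULL
  - enrollment 7 (Rosa): course_id=1 -> matches Networks
  - enrollment 8 (George): course_id=NULL, no match -> kept with NULL
  - enrollment 9 (Carol): course_id=2 -> matches Calculus
All 9 rows appear; 2 have NULL course.

SQL:
SELECT a.student, b.title AS course
FROM enrollments a
LEFT JOIN courses b ON a.course_id = b.id

Result:
student | course        
--------+---------------
Nate    | Programming   
Karen   | Networks      
Fiona   | Networks      
Alice   | Linear Algebra
Sam     | Networks      
Olivia  | NULL          
Rosa    | Networks      
George  | NULL          
Carol   | Calculus      


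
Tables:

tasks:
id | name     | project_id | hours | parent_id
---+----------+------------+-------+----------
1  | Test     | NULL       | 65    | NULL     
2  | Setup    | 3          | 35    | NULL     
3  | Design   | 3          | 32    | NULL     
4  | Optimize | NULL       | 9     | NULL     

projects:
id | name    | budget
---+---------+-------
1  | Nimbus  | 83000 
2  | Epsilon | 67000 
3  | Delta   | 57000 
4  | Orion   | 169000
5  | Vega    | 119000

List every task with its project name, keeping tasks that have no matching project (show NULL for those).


LEFT JOIN keeps every row from tasks (the left table); where project_id has no match in projects, the project columns become NULL. Walk through each task:
  - task 1 (Test): project_id=NULL, no match -> kept with NULL
  - task 2 (Setup): project_id=3 -> matches Delta
  - task 3 (Design): project_id=3 -> matches Delta
  - task 4 (Optimize): project_id=NULL, no match -> kept with NULL
All 4 rows appear; 2 have NULL project.

SQL:
SELECT a.name, b.name AS project
FROM tasks a
LEFT JOIN projects b ON a.project_id = b.id

Result:
name     | project
---------+--------
Test     | NULL   
Setup    | Delta  
Design   | Delta  
Optimize | NULL   


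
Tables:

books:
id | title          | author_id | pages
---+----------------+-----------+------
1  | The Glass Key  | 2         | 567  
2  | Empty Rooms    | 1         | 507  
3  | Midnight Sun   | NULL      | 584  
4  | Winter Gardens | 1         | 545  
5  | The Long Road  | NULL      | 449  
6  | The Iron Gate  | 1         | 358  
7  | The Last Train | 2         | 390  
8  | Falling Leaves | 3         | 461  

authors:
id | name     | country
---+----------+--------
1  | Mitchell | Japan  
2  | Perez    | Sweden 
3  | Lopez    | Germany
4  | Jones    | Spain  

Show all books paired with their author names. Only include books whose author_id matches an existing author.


INNER JOIN keeps only books rows whose author_id matches an id in authors. Walk through each book:
  - book 1 (The Glass Key): author_id=2 -> matches Perez
  - book 2 (Empty Rooms): author_id=1 -> matches Mitchell
  - book 3 (Midnight Sun): author_id=NULL, no match -> dropped
  - book 4 (Winter Gardens): author_id=1 -> matches Mitchell
  - book 5 (The Long Road): author_id=NULL, no match -> dropped
  - book 6 (The Iron Gate): author_id=1 -> matches Mitchell
  - book 7 (The Last Train): author_id=2 -> matches Perez
  - book 8 (Falling Leaves): author_id=3 -> matches Lopez
So 2 of 8 rows are dropped.

SQL:
SELECT a.title, b.name AS author
FROM books a
INNER JOIN authors b ON a.author_id = b.id

Result:
title          | author  
---------------+---------
The Glass Key  | Perez   
Empty Rooms    | Mitchell
Winter Gardens | Mitchell
The Iron Gate  | Mitchell
The Last Train | Perez   
Falling Leaves | Lopez   


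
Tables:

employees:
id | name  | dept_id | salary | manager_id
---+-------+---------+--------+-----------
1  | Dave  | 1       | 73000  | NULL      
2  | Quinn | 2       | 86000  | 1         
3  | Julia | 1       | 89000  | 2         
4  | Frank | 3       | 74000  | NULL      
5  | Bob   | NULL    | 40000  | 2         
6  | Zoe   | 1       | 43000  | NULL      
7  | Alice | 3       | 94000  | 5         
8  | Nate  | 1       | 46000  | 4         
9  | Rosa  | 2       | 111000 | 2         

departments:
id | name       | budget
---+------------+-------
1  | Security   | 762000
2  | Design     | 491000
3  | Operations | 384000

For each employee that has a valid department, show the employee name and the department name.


INNER JOIN keeps only employees rows whose dept_id matches an id in departments. Walk through each employee:
  - employee 1 (Dave): dept_id=1 -> matches Security
  - employee 2 (Quinn): dept_id=2 -> matches Design
  - employee 3 (Julia): dept_id=1 -> matches Security
  - employee 4 (Frank): dept_id=3 -> matches Operations
  - employee 5 (Bob): dept_id=NULL, no match -> dropped
  - employee 6 (Zoe): dept_id=1 -> matches Security
  - employee 7 (Alice): dept_id=3 -> matches Operations
  - employee 8 (Nate): dept_id=1 -> matches Security
  - employee 9 (Rosa): dept_id=2 -> matches Design
So 1 of 9 rows is dropped.

SQL:
SELECT a.name, b.name AS department
FROM employees a
INNER JOIN departments b ON a.dept_id = b.id

Result:
name  | department
------+-----------
Dave  | Security  
Quinn | Design    
Julia | Security  
Frank | Operations
Zoe   | Security  
Alice | Operations
Nate  | Security  
Rosa  | Design    


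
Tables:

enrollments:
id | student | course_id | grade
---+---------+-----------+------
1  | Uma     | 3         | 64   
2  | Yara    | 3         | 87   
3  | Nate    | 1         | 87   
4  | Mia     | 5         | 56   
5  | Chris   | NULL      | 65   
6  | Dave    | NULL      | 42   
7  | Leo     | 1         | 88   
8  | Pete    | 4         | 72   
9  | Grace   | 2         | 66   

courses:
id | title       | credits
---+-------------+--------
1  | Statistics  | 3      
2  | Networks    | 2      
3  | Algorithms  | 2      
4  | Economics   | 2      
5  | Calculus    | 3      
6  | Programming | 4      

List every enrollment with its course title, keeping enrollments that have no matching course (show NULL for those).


LEFT JOIN keeps every row from enrollments (the left table); where course_id has no match in courses, the course columns become NULL. Walk through each enrollment:
  - enrollment 1 (Uma): course_id=3 -> matches Algorithms
  - enrollment 2 (Yara): course_id=3 -> matches Algorithms
  - enrollment 3 (Nate): course_id=1 -> matches Statistics
  - enrollment 4 (Mia): course_id=5 -> matches Calculus
  - enrollment 5 (Chris): course_id=NULL, no match -> kept with NULL
  - enrollment 6 (Dave): course_id=NULL, no match -> kept with NULL
  - enrollment 7 (Leo): course_id=1 -> matches Statistics
  - enrollment 8 (Pete): course_id=4 -> matches Economics
  - enrollment 9 (Grace): course_id=2 -> matches Networks
All 9 rows appear; 2 have NULL course.

SQL:
SELECT a.student, b.title AS course
FROM enrollments a
LEFT JOIN courses b ON a.course_id = b.id

Result:
student | course    
--------+-----------
Uma     | Algorithms
Yara    | Algorithms
Nate    | Statistics
Mia     | Calculus  
Chris   | NULL      
Dave    | NULL      
Leo     | Statistics
Pete    | Economics 
Grace   | Networks  


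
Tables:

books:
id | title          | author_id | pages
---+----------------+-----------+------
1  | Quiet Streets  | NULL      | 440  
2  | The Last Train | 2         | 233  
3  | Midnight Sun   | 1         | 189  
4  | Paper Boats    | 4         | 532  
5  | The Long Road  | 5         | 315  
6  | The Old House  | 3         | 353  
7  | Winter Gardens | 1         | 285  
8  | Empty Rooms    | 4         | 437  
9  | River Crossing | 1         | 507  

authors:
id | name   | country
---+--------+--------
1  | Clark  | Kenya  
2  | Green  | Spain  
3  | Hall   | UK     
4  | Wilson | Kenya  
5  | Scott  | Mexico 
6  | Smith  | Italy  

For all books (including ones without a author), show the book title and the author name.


LEFT JOIN keeps every row from books (the left table); where author_id has no match in authors, the author columns become NULL. Walk through each book:
  - book 1 (Quiet Streets): author_id=NULL, no match -> kept with NULL
  - book 2 (The Last Train): author_id=2 -> matches Green
  - book 3 (Midnight Sun): author_id=1 -> matches Clark
  - book 4 (Paper Boats): author_id=4 -> matches Wilson
  - book 5 (The Long Road): author_id=5 -> matches Scott
  - book 6 (The Old House): author_id=3 -> matches Hall
  - book 7 (Winter Gardens): author_id=1 -> matches Clark
  - book 8 (Empty Rooms): author_id=4 -> matches Wilson
  - book 9 (River Crossing): author_id=1 -> matches Clark
All 9 rows appear; 1 has NULL author.

SQL:
SELECT a.title, b.name AS author
FROM books a
LEFT JOIN authors b ON a.author_id = b.id

Result:
title          | author
---------------+-------
Quiet Streets  | NULL  
The Last Train | Green 
Midnight Sun   | Clark 
Paper Boats    | Wilson
The Long Road  | Scott 
The Old House  | Hall  
Winter Gardens | Clark 
Empty Rooms    | Wilson
River Crossing | Clark 


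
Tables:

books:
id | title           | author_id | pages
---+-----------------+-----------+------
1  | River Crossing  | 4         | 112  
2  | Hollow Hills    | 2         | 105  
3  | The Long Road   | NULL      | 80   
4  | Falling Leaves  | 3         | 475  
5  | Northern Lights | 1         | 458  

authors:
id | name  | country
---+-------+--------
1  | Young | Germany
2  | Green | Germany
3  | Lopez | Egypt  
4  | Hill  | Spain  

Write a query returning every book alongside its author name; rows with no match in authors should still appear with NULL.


LEFT JOIN keeps every row from books (the left table); where author_id has no match in authors, the author columns become NULL. Walk through each book:
  - book 1 (River Crossing): author_id=4 -> matches Hill
  - book 2 (Hollow Hills): author_id=2 -> matches Green
  - book 3 (The Long Road): author_id=NULL, no match -> kept with NULL
  - book 4 (Falling Leaves): author_id=3 -> matches Lopez
  - book 5 (Northern Lights): author_id=1 -> matches Young
All 5 rows appear; 1 has NULL author.

SQL:
SELECT a.title, b.name AS author
FROM books a
LEFT JOIN authors b ON a.author_id = b.id

Result:
title           | author
----------------+-------
River Crossing  | Hill  
Hollow Hills    | Green 
The Long Road   | NULL  
Falling Leaves  | Lopez 
Northern Lights | Young 


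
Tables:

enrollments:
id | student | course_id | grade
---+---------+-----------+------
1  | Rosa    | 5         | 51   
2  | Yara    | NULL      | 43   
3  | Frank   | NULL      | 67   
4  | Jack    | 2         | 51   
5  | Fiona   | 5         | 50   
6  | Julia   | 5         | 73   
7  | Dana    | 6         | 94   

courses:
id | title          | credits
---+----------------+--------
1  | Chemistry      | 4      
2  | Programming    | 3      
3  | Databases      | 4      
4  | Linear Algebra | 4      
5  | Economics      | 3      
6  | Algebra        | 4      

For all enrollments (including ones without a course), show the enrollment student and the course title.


LEFT JOIN keeps every row from enrollments (the left table); where course_id has no match in courses, the course columns become NULL. Walk through each enrollment:
  - enrollment 1 (Rosa): course_id=5 -> matches Economics
  - enrollment 2 (Yara): course_id=NULL, no match -> kept with NULL
  - enrollment 3 (Frank): course_id=NULL, no match -> kept with NULL
  - enrollment 4 (Jack): course_id=2 -> matches Programming
  - enrollment 5 (Fiona): course_id=5 -> matches Economics
  - enrollment 6 (Julia): course_id=5 -> matches Economics
  - enrollment 7 (Dana): course_id=6 -> matches Algebra
All 7 rows appear; 2 have NULL course.

SQL:
SELECT a.student, b.title AS course
FROM enrollments a
LEFT JOIN courses b ON a.course_id = b.id

Result:
student | course     
--------+------------
Rosa    | Economics  
Yara    | NULL       
Frank   | NULL       
Jack    | Programming
Fiona   | Economics  
Julia   | Economics  
Dana    | Algebra    


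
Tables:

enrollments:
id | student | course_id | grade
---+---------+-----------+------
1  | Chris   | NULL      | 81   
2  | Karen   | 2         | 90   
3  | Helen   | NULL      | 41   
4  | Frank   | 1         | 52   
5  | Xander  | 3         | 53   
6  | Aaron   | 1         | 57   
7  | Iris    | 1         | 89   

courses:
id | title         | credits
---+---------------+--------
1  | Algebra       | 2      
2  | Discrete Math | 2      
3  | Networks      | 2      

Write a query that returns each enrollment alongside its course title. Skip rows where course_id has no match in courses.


INNER JOIN keeps only enrollments rows whose course_id matches an id in courses. Walk through each enrollment:
  - enrollment 1 (Chris): course_id=NULL, no match -> dropped
  - enrollment 2 (Karen): course_id=2 -> matches Discrete Math
  - enrollment 3 (Helen): course_id=NULL, no match -> dropped
  - enrollment 4 (Frank): course_id=1 -> matches Algebra
  - enrollment 5 (Xander): course_id=3 -> matches Networks
  - enrollment 6 (Aaron): course_id=1 -> matches Algebra
  - enrollment 7 (Iris): course_id=1 -> matches Algebra
So 2 of 7 rows are dropped.

SQL:
SELECT a.student, b.title AS course
FROM enrollments a
INNER JOIN courses b ON a.course_id = b.id

Result:
student | course       
--------+--------------
Karen   | Discrete Math
Frank   | Algebra      
Xander  | Networks     
Aaron   | Algebra      
Iris    | Algebra      


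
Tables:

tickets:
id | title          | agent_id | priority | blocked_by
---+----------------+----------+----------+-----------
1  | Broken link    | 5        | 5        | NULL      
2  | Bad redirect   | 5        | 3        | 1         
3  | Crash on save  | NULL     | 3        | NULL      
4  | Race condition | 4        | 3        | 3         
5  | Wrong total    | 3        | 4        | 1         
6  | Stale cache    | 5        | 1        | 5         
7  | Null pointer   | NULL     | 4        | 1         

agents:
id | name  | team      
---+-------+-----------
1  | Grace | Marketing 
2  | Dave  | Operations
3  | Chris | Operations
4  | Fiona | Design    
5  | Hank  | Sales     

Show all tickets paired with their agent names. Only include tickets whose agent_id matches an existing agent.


INNER JOIN keeps only tickets rows whose agent_id matches an id in agents. Walk through each ticket:
  - ticket 1 (Broken link): agent_id=5 -> matches Hank
  - ticket 2 (Bad redirect): agent_id=5 -> matches Hank
  - ticket 3 (Crash on save): agent_id=NULL, no match -> dropped
  - ticket 4 (Race condition): agent_id=4 -> matches Fiona
  - ticket 5 (Wrong total): agent_id=3 -> matches Chris
  - ticket 6 (Stale cache): agent_id=5 -> matches Hank
  - ticket 7 (Null pointer): agent_id=NULL, no match -> dropped
So 2 of 7 rows are dropped.

SQL:
SELECT a.title, b.name AS agent
FROM tickets a
INNER JOIN agents b ON a.agent_id = b.id

Result:
title          | agent
---------------+------
Broken link    | Hank 
Bad redirect   | Hank 
Race condition | Fiona
Wrong total    | Chris
Stale cache    | Hank 


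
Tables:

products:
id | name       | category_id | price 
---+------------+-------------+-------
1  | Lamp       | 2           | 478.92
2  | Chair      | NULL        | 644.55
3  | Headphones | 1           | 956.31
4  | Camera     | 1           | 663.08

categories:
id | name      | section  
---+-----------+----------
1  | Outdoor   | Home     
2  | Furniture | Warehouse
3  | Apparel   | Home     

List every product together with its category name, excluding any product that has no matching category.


INNER JOIN keeps only products rows whose category_id matches an id in categories. Walk through each product:
  - product 1 (Lamp): category_id=2 -> matches Furniture
  - product 2 (Chair): category_id=NULL, no match -> dropped
  - product 3 (Headphones): category_id=1 -> matches Outdoor
  - product 4 (Camera): category_id=1 -> matches Outdoor
So 1 of 4 rows is dropped.

SQL:
SELECT a.name, b.name AS category
FROM products a
INNER JOIN categories b ON a.category_id = b.id

Result:
name       | category 
-----------+----------
Lamp       | Furniture
Headphones | Outdoor  
Camera     | Outdoor  


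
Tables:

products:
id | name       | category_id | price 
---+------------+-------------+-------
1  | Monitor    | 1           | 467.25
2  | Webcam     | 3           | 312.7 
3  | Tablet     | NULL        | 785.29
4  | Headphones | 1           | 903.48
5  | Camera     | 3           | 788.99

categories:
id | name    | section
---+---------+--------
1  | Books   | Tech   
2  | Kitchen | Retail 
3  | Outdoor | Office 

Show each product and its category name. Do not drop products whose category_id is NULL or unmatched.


LEFT JOIN keeps every row from products (the left table); where category_id has no match in categories, the category columns become NULL. Walk through each product:
  - product 1 (Monitor): category_id=1 -> matches Books
  - product 2 (Webcam): category_id=3 -> matches Outdoor
  - product 3 (Tablet): category_id=NULL, no match -> kept with NULL
  - product 4 (Headphones): category_id=1 -> matches Books
  - product 5 (Camera): category_id=3 -> matches Outdoor
All 5 rows appear; 1 has NULL category.

SQL:
SELECT a.name, b.name AS category
FROM products a
LEFT JOIN categories b ON a.category_id = b.id

Result:
name       | category
-----------+---------
Monitor    | Books   
Webcam     | Outdoor 
Tablet     | NULL    
Headphones | Books   
Camera     | Outdoor 


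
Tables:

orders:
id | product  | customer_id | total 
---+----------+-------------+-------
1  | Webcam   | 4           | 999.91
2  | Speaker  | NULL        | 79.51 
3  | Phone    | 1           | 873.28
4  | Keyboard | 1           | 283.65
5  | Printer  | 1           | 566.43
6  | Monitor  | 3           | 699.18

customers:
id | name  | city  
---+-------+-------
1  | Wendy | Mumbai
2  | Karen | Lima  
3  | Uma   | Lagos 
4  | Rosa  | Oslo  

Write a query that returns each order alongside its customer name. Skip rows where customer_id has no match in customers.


INNER JOIN keeps only orders rows whose customer_id matches an id in customers. Walk through each order:
  - order 1 (Webcam): customer_id=4 -> matches Rosa
  - order 2 (Speaker): customer_id=NULL, no match -> dropped
  - order 3 (Phone): customer_id=1 -> matches Wendy
  - order 4 (Keyboard): customer_id=1 -> matches Wendy
  - order 5 (Printer): customer_id=1 -> matches Wendy
  - order 6 (Monitor): customer_id=3 -> matches Uma
So 1 of 6 rows is dropped.

SQL:
SELECT a.product, b.name AS customer
FROM orders a
INNER JOIN customers b ON a.customer_id = b.id

Result:
product  | customer
---------+---------
Webcam   | Rosa    
Phone    | Wendy   
Keyboard | Wendy   
Printer  | Wendy   
Monitor  | Uma     


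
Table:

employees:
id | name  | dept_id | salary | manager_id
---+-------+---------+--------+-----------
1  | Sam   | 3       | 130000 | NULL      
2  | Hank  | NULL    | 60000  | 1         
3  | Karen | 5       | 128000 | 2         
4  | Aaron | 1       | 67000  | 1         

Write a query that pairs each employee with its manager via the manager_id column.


This is a self-join: employees is joined to a second copy of itself, matching each row's manager_id to another row's id. Use LEFT JOIN so rows with manager_id=NULL are kept.
  - employee 1 (Sam): manager_id=NULL -> NULL
  - employee 2 (Hank): manager_id=1 -> Sam
  - employee 3 (Karen): manager_id=2 -> Hank
  - employee 4 (Aaron): manager_id=1 -> Sam

SQL:
SELECT a.name AS item, b.name AS manager
FROM employees a
LEFT JOIN employees b ON a.manager_id = b.id

Result:
item  | manager
------+--------
Sam   | NULL   
Hank  | Sam    
Karen | Hank   
Aaron | Sam    


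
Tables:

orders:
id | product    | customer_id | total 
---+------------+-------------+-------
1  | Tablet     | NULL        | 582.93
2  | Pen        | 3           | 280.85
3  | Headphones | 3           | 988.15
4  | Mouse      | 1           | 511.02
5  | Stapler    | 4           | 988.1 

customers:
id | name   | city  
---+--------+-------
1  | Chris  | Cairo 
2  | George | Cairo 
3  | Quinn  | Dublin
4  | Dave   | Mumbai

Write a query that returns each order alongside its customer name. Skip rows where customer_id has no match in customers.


INNER JOIN keeps only orders rows whose customer_id matches an id in customers. Walk through each order:
  - order 1 (Tablet): customer_id=NULL, no match -> dropped
  - order 2 (Pen): customer_id=3 -> matches Quinn
  - order 3 (Headphones): customer_id=3 -> matches Quinn
  - order 4 (Mouse): customer_id=1 -> matches Chris
  - order 5 (Stapler): customer_id=4 -> matches Dave
So 1 of 5 rows is dropped.

SQL:
SELECT a.product, b.name AS customer
FROM orders a
INNER JOIN customers b ON a.customer_id = b.id

Result:
product    | customer
-----------+---------
Pen        | Quinn   
Headphones | Quinn   
Mouse      | Chris   
Stapler    | Dave    


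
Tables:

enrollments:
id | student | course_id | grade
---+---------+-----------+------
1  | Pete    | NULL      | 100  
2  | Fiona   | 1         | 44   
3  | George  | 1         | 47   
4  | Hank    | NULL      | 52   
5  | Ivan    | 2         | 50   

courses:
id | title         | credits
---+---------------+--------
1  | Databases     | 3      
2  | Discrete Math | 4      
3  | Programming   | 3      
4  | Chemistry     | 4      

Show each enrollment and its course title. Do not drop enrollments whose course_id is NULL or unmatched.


LEFT JOIN keeps every row from enrollments (the left table); where course_id has no match in courses, the course columns become NULL. Walk through each enrollment:
  - enrollment 1 (Pete): course_id=NULL, no match -> kept with NULL
  - enrollment 2 (Fiona): course_id=1 -> matches Databases
  - enrollment 3 (George): course_id=1 -> matches Databases
  - enrollment 4 (Hank): course_id=NULL, no match -> kept with NULL
  - enrollment 5 (Ivan): course_id=2 -> matches Discrete Math
All 5 rows appear; 2 have NULL course.

SQL:
SELECT a.student, b.title AS course
FROM enrollments a
LEFT JOIN courses b ON a.course_id = b.id

Result:
student | course       
--------+--------------
Pete    | NULL         
Fiona   | Databases    
George  | Databases    
Hank    | NULL         
Ivan    | Discrete Math


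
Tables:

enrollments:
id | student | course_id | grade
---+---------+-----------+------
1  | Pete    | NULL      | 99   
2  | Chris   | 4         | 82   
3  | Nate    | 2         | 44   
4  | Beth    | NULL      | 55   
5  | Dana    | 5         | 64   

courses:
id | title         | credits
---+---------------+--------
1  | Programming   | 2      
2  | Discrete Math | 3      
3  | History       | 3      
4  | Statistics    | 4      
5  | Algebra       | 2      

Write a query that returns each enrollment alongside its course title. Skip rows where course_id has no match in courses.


INNER JOIN keeps only enrollments rows whose course_id matches an id in courses. Walk through each enrollment:
  - enrollment 1 (Pete): course_id=NULL, no match -> dropped
  - enrollment 2 (Chris): course_id=4 -> matches Statistics
  - enrollment 3 (Nate): course_id=2 -> matches Discrete Math
  - enrollment 4 (Beth): course_id=NULL, no match -> dropped
  - enrollment 5 (Dana): course_id=5 -> matches Algebra
So 2 of 5 rows are dropped.

SQL:
SELECT a.student, b.title AS course
FROM enrollments a
INNER JOIN courses b ON a.course_id = b.id

Result:
student | course       
--------+--------------
Chris   | Statistics   
Nate    | Discrete Math
Dana    | Algebra      


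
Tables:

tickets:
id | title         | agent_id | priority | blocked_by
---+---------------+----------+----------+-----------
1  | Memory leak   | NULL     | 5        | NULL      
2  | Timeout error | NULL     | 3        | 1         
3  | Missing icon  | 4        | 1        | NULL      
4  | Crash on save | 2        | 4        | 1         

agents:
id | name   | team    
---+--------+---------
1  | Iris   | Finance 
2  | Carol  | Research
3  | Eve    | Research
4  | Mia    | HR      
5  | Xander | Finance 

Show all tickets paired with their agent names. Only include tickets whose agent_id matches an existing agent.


INNER JOIN keeps only tickets rows whose agent_id matches an id in agents. Walk through each ticket:
  - ticket 1 (Memory leak): agent_id=NULL, no match -> dropped
  - ticket 2 (Timeout error): agent_id=NULL, no match -> dropped
  - ticket 3 (Missing icon): agent_id=4 -> matches Mia
  - ticket 4 (Crash on save): agent_id=2 -> matches Carol
So 2 of 4 rows are dropped.

SQL:
SELECT a.title, b.name AS agent
FROM tickets a
INNER JOIN agents b ON a.agent_id = b.id

Result:
title         | agent
--------------+------
Missing icon  | Mia  
Crash on save | Carol


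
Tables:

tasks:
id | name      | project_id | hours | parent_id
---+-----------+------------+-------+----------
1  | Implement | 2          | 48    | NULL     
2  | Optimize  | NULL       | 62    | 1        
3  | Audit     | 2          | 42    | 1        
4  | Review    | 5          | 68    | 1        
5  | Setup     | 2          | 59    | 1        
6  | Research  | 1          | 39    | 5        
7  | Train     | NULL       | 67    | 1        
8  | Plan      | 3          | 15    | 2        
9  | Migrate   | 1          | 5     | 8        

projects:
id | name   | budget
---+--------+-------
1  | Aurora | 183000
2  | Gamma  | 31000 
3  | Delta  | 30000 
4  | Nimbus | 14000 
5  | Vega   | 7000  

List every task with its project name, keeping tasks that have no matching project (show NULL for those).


LEFT JOIN keeps every row from tasks (the left table); where project_id has no match in projects, the project columns become NULL. Walk through each task:
  - task 1 (Implement): project_id=2 -> matches Gamma
  - task 2 (Optimize): project_id=NULL, no match -> kept with NULL
  - task 3 (Audit): project_id=2 -> matches Gamma
  - task 4 (Review): project_id=5 -> matches Vega
  - task 5 (Setup): project_id=2 -> matches Gamma
  - task 6 (Research): project_id=1 -> matches Aurora
  - task 7 (Train): project_id=NULL, no match -> kept with NULL
  - task 8 (Plan): project_id=3 -> matches Delta
  - task 9 (Migrate): project_id=1 -> matches Aurora
All 9 rows appear; 2 have NULL project.

SQL:
SELECT a.name, b.name AS project
FROM tasks a
LEFT JOIN projects b ON a.project_id = b.id

Result:
name      | project
----------+--------
Implement | Gamma  
Optimize  | NULL   
Audit     | Gamma  
Review    | Vega   
Setup     | Gamma  
Research  | Aurora 
Train     | NULL   
Plan      | Delta  
Migrate   | Aurora 


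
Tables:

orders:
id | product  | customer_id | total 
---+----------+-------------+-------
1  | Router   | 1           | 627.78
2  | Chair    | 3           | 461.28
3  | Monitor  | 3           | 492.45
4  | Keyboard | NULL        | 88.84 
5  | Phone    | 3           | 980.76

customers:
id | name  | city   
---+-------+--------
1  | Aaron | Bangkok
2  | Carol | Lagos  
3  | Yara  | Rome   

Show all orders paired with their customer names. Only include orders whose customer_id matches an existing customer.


INNER JOIN keeps only orders rows whose customer_id matches an id in customers. Walk through each order:
  - order 1 (Router): customer_id=1 -> matches Aaron
  - order 2 (Chair): customer_id=3 -> matches Yara
  - order 3 (Monitor): customer_id=3 -> matches Yara
  - order 4 (Keyboard): customer_id=NULL, no match -> dropped
  - order 5 (Phone): customer_id=3 -> matches Yara
So 1 of 5 rows is dropped.

SQL:
SELECT a.product, b.name AS customer
FROM orders a
INNER JOIN customers b ON a.customer_id = b.id

Result:
product | customer
--------+---------
Router  | Aaron   
Chair   | Yara    
Monitor | Yara    
Phone   | Yara    


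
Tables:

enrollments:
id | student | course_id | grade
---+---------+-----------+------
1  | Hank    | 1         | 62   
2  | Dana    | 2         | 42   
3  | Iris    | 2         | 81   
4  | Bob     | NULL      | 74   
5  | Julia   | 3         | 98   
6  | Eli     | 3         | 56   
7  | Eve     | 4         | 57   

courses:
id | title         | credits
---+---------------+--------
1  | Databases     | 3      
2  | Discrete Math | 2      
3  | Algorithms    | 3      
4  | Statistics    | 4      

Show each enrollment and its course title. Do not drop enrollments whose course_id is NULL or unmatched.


LEFT JOIN keeps every row from enrollments (the left table); where course_id has no match in courses, the course columns become NULL. Walk through each enrollment:
  - enrollment 1 (Hank): course_id=1 -> matches Databases
  - enrollment 2 (Dana): course_id=2 -> matches Discrete Math
  - enrollment 3 (Iris): course_id=2 -> matches Discrete Math
  - enrollment 4 (Bob): course_id=NULL, no match -> kept with NULL
  - enrollment 5 (Julia): course_id=3 -> matches Algorithms
  - enrollment 6 (Eli): course_id=3 -> matches Algorithms
  - enrollment 7 (Eve): course_id=4 -> matches Statistics
All 7 rows appear; 1 has NULL course.

SQL:
SELECT a.student, b.title AS course
FROM enrollments a
LEFT JOIN courses b ON a.course_id = b.id

Result:
student | course       
--------+--------------
Hank    | Databases    
Dana    | Discrete Math
Iris    | Discrete Math
Bob     | NULL         
Julia   | Algorithms   
Eli     | Algorithms   
Eve     | Statistics   


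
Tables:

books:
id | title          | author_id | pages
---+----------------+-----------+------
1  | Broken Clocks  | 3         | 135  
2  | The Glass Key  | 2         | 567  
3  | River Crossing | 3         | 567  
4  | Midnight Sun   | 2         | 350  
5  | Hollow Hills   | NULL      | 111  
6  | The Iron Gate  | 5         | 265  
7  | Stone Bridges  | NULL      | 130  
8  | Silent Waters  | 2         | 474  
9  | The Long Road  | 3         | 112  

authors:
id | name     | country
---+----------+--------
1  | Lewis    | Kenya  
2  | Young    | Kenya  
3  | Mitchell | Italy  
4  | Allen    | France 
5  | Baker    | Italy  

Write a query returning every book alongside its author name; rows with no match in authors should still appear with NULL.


LEFT JOIN keeps every row from books (the left table); where author_id has no match in authors, the author columns become NULL. Walk through each book:
  - book 1 (Broken Clocks): author_id=3 -> matches Mitchell
  - book 2 (The Glass Key): author_id=2 -> matches Young
  - book 3 (River Crossing): author_id=3 -> matches Mitchell
  - book 4 (Midnight Sun): author_id=2 -> matches Young
  - book 5 (Hollow Hills): author_id=NULL, no match -> kept with NULL
  - book 6 (The Iron Gate): author_id=5 -> matches Baker
  - book 7 (Stone Bridges): author_id=NULL, no match -> kept with NULL
  - book 8 (Silent Waters): author_id=2 -> matches Young
  - book 9 (The Long Road): author_id=3 -> matches Mitchell
All 9 rows appear; 2 have NULL author.

SQL:
SELECT a.title, b.name AS author
FROM books a
LEFT JOIN authors b ON a.author_id = b.id

Result:
title          | author  
---------------+---------
Broken Clocks  | Mitchell
The Glass Key  | Young   
River Crossing | Mitchell
Midnight Sun   | Young   
Hollow Hills   | NULL    
The Iron Gate  | Baker   
Stone Bridges  | NULL    
Silent Waters  | Young   
The Long Road  | Mitchell


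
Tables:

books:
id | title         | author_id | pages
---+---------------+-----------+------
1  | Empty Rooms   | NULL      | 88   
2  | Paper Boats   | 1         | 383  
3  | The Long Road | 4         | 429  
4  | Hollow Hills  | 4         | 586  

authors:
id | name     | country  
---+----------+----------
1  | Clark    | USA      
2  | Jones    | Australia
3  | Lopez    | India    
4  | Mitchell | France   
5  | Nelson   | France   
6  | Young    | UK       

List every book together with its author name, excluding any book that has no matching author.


INNER JOIN keeps only books rows whose author_id matches an id in authors. Walk through each book:
  - book 1 (Empty Rooms): author_id=NULL, no match -> dropped
  - book 2 (Paper Boats): author_id=1 -> matches Clark
  - book 3 (The Long Road): author_id=4 -> matches Mitchell
  - book 4 (Hollow Hills): author_id=4 -> matches Mitchell
So 1 of 4 rows is dropped.

SQL:
SELECT a.title, b.name AS author
FROM books a
INNER JOIN authors b ON a.author_id = b.id

Result:
title         | author  
--------------+---------
Paper Boats   | Clark   
The Long Road | Mitchell
Hollow Hills  | Mitchell


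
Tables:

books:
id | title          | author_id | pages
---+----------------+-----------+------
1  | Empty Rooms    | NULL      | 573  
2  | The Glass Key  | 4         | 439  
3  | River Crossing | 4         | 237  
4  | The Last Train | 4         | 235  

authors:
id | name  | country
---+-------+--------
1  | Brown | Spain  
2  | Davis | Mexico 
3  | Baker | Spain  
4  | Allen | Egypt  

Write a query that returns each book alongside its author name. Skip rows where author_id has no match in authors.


INNER JOIN keeps only books rows whose author_id matches an id in authors. Walk through each book:
  - book 1 (Empty Rooms): author_id=NULL, no match -> dropped
  - book 2 (The Glass Key): author_id=4 -> matches Allen
  - book 3 (River Crossing): author_id=4 -> matches Allen
  - book 4 (The Last Train): author_id=4 -> matches Allen
So 1 of 4 rows is dropped.

SQL:
SELECT a.title, b.name AS author
FROM books a
INNER JOIN authors b ON a.author_id = b.id

Result:
title          | author
---------------+-------
The Glass Key  | Allen 
River Crossing | Allen 
The Last Train | Allen 


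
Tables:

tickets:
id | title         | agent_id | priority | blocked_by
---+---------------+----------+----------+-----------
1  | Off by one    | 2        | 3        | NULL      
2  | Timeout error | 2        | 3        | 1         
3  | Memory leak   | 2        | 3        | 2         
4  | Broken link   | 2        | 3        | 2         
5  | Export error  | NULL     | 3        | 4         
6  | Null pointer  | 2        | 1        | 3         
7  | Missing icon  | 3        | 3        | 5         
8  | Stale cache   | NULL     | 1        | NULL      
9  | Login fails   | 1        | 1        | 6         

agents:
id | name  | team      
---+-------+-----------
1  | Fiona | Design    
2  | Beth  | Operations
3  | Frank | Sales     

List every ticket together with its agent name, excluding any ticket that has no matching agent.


INNER JOIN keeps only tickets rows whose agent_id matches an id in agents. Walk through each ticket:
  - ticket 1 (Off by one): agent_id=2 -> matches Beth
  - ticket 2 (Timeout error): agent_id=2 -> matches Beth
  - ticket 3 (Memory leak): agent_id=2 -> matches Beth
  - ticket 4 (Broken link): agent_id=2 -> matches Beth
  - ticket 5 (Export error): agent_id=NULL, no match -> dropped
  - ticket 6 (Null pointer): agent_id=2 -> matches Beth
  - ticket 7 (Missing icon): agent_id=3 -> matches Frank
  - ticket 8 (Stale cache): agent_id=NULL, no match -> dropped
  - ticket 9 (Login fails): agent_id=1 -> matches Fiona
So 2 of 9 rows are dropped.

SQL:
SELECT a.title, b.name AS agent
FROM tickets a
INNER JOIN agents b ON a.agent_id = b.id

Result:
title         | agent
--------------+------
Off by one    | Beth 
Timeout error | Beth 
Memory leak   | Beth 
Broken link   | Beth 
Null pointer  | Beth 
Missing icon  | Frank
Login fails   | Fiona


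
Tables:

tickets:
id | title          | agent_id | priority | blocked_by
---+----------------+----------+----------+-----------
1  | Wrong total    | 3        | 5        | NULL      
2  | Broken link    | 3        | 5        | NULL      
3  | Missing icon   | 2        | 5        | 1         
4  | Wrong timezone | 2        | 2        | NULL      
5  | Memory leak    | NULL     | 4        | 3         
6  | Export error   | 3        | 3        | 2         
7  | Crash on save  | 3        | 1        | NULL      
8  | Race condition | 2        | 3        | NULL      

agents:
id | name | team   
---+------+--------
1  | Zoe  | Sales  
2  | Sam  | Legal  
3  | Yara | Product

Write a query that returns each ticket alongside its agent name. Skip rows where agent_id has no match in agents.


INNER JOIN keeps only tickets rows whose agent_id matches an id in agents. Walk through each ticket:
  - ticket 1 (Wrong total): agent_id=3 -> matches Yara
  - ticket 2 (Broken link): agent_id=3 -> matches Yara
  - ticket 3 (Missing icon): agent_id=2 -> matches Sam
  - ticket 4 (Wrong timezone): agent_id=2 -> matches Sam
  - ticket 5 (Memory leak): agent_id=NULL, no match -> dropped
  - ticket 6 (Export error): agent_id=3 -> matches Yara
  - ticket 7 (Crash on save): agent_id=3 -> matches Yara
  - ticket 8 (Race condition): agent_id=2 -> matches Sam
So 1 of 8 rows is dropped.

SQL:
SELECT a.title, b.name AS agent
FROM tickets a
INNER JOIN agents b ON a.agent_id = b.id

Result:
title          | agent
---------------+------
Wrong total    | Yara 
Broken link    | Yara 
Missing icon   | Sam  
Wrong timezone | Sam  
Export error   | Yara 
Crash on save  | Yara 
Race condition | Sam  


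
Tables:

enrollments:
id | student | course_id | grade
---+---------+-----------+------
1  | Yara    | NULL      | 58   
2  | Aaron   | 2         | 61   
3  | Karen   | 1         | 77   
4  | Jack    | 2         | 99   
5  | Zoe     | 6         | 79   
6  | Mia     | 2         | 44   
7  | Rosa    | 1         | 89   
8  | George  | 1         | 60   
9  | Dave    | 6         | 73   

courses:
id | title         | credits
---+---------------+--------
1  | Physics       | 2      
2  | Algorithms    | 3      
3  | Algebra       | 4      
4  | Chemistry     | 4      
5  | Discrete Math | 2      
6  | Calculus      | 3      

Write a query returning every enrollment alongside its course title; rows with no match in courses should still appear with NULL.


LEFT JOIN keeps every row from enrollments (the left table); where course_id has no match in courses, the course columns become NULL. Walk through each enrollment:
  - enrollment 1 (Yara): course_id=NULL, no match -> kept with NULL
  - enrollment 2 (Aaron): course_id=2 -> matches Algorithms
  - enrollment 3 (Karen): course_id=1 -> matches Physics
  - enrollment 4 (Jack): course_id=2 -> matches Algorithms
  - enrollment 5 (Zoe): course_id=6 -> matches Calculus
  - enrollment 6 (Mia): course_id=2 -> matches Algorithms
  - enrollment 7 (Rosa): course_id=1 -> matches Physics
  - enrollment 8 (George): course_id=1 -> matches Physics
  - enrollment 9 (Dave): course_id=6 -> matches Calculus
All 9 rows appear; 1 has NULL course.

SQL:
SELECT a.student, b.title AS course
FROM enrollments a
LEFT JOIN courses b ON a.course_id = b.id

Result:
student | course    
--------+-----------
Yara    | NULL      
Aaron   | Algorithms
Karen   | Physics   
Jack    | Algorithms
Zoe     | Calculus  
Mia     | Algorithms
Rosa    | Physics   
George  | Physics   
Dave    | Calculus  
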